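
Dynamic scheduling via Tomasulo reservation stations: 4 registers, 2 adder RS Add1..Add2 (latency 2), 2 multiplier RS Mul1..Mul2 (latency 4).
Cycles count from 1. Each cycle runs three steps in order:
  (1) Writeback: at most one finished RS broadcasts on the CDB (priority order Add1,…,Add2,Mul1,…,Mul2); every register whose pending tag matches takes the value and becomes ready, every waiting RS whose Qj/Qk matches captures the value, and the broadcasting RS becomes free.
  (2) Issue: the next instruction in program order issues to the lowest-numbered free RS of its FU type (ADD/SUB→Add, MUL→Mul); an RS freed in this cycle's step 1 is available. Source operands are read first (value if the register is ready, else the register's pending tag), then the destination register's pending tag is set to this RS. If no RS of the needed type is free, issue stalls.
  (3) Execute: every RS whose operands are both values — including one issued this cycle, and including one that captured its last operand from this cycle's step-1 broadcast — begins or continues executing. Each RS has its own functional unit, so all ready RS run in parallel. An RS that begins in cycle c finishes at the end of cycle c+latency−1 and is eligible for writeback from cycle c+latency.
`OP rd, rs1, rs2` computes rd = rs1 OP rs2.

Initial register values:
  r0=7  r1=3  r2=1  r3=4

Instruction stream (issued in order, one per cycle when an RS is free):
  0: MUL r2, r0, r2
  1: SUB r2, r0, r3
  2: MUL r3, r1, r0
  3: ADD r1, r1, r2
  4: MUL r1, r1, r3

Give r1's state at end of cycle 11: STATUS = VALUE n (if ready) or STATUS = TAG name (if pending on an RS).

  c1: issue MUL r2<-Mul1  regs: r0:7,r1:3,r2:Mul1,r3:4
  c2: issue SUB r2<-Add1  regs: r0:7,r1:3,r2:Add1,r3:4
  c3: issue MUL r3<-Mul2  regs: r0:7,r1:3,r2:Add1,r3:Mul2
  c4: CDB Add1=3; issue ADD r1<-Add1  regs: r0:7,r1:Add1,r2:3,r3:Mul2
  c5: CDB Mul1=7; issue MUL r1<-Mul1  regs: r0:7,r1:Mul1,r2:3,r3:Mul2
  c6: CDB Add1=6  regs: r0:7,r1:Mul1,r2:3,r3:Mul2
  c7: CDB Mul2=21  regs: r0:7,r1:Mul1,r2:3,r3:21
  c8: -  regs: r0:7,r1:Mul1,r2:3,r3:21
  c9: -  regs: r0:7,r1:Mul1,r2:3,r3:21
  c10: -  regs: r0:7,r1:Mul1,r2:3,r3:21
  c11: CDB Mul1=126  regs: r0:7,r1:126,r2:3,r3:21

STATUS = VALUE 126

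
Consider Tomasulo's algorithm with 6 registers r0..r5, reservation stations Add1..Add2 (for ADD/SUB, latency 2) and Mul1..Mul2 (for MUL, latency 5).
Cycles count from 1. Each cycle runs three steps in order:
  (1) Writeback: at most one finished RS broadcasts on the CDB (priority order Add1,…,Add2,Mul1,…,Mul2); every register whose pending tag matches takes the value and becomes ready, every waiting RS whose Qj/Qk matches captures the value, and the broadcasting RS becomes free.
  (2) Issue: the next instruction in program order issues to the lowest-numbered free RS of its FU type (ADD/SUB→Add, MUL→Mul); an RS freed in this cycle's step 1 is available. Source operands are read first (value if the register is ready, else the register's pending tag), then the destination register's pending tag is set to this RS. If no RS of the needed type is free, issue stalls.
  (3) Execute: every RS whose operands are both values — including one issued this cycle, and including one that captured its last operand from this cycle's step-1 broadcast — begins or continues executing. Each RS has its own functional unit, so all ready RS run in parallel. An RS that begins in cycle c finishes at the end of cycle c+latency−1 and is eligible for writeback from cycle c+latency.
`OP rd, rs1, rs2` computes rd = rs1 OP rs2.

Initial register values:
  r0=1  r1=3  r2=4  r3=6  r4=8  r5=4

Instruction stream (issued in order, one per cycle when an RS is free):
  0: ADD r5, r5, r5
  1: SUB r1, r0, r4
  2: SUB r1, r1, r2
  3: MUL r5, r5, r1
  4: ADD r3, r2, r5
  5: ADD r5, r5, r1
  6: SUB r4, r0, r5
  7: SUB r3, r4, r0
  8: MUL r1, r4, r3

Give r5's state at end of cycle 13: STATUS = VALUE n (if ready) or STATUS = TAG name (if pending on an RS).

cycle 1: issue ADD r5<-Add1 // r0:1,r1:3,r2:4,r3:6,r4:8,r5:Add1
cycle 2: issue SUB r1<-Add2 // r0:1,r1:Add2,r2:4,r3:6,r4:8,r5:Add1
cycle 3: CDB Add1=8; issue SUB r1<-Add1 // r0:1,r1:Add1,r2:4,r3:6,r4:8,r5:8
cycle 4: CDB Add2=-7; issue MUL r5<-Mul1 // r0:1,r1:Add1,r2:4,r3:6,r4:8,r5:Mul1
cycle 5: issue ADD r3<-Add2 // r0:1,r1:Add1,r2:4,r3:Add2,r4:8,r5:Mul1
cycle 6: CDB Add1=-11; issue ADD r5<-Add1 // r0:1,r1:-11,r2:4,r3:Add2,r4:8,r5:Add1
cycle 7: stall // r0:1,r1:-11,r2:4,r3:Add2,r4:8,r5:Add1
cycle 8: stall // r0:1,r1:-11,r2:4,r3:Add2,r4:8,r5:Add1
cycle 9: stall // r0:1,r1:-11,r2:4,r3:Add2,r4:8,r5:Add1
cycle 10: stall // r0:1,r1:-11,r2:4,r3:Add2,r4:8,r5:Add1
cycle 11: CDB Mul1=-88; stall // r0:1,r1:-11,r2:4,r3:Add2,r4:8,r5:Add1
cycle 12: stall // r0:1,r1:-11,r2:4,r3:Add2,r4:8,r5:Add1
cycle 13: CDB Add1=-99; issue SUB r4<-Add1 // r0:1,r1:-11,r2:4,r3:Add2,r4:Add1,r5:-99

STATUS = VALUE -99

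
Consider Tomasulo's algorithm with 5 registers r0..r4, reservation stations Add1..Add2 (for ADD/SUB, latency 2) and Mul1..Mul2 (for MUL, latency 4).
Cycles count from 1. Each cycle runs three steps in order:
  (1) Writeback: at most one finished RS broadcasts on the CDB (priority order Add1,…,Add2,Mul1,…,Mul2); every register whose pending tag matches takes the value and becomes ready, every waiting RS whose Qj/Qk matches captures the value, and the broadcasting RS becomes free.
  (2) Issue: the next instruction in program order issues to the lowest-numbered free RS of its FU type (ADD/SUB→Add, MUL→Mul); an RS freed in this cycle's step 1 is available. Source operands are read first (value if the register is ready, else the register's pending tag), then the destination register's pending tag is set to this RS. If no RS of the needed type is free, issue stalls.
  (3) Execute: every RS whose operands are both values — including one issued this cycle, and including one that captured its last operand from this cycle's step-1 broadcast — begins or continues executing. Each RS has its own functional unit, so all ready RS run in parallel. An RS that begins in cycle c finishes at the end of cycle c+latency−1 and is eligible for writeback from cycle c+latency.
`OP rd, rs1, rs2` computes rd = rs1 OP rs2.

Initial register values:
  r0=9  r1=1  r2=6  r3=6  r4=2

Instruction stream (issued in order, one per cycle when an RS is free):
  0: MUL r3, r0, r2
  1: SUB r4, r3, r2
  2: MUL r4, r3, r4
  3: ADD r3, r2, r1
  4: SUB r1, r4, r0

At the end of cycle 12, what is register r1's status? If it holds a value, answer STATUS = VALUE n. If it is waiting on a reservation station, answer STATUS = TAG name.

STATUS = TAG Add2

  c1: issue MUL r3<-Mul1  regs: r0:9,r1:1,r2:6,r3:Mul1,r4:2
  c2: issue SUB r4<-Add1  regs: r0:9,r1:1,r2:6,r3:Mul1,r4:Add1
  c3: issue MUL r4<-Mul2  regs: r0:9,r1:1,r2:6,r3:Mul1,r4:Mul2
  c4: issue ADD r3<-Add2  regs: r0:9,r1:1,r2:6,r3:Add2,r4:Mul2
  c5: CDB Mul1=54; stall  regs: r0:9,r1:1,r2:6,r3:Add2,r4:Mul2
  c6: CDB Add2=7; issue SUB r1<-Add2  regs: r0:9,r1:Add2,r2:6,r3:7,r4:Mul2
  c7: CDB Add1=48  regs: r0:9,r1:Add2,r2:6,r3:7,r4:Mul2
  c8: -  regs: r0:9,r1:Add2,r2:6,r3:7,r4:Mul2
  c9: -  regs: r0:9,r1:Add2,r2:6,r3:7,r4:Mul2
  c10: -  regs: r0:9,r1:Add2,r2:6,r3:7,r4:Mul2
  c11: CDB Mul2=2592  regs: r0:9,r1:Add2,r2:6,r3:7,r4:2592
  c12: -  regs: r0:9,r1:Add2,r2:6,r3:7,r4:2592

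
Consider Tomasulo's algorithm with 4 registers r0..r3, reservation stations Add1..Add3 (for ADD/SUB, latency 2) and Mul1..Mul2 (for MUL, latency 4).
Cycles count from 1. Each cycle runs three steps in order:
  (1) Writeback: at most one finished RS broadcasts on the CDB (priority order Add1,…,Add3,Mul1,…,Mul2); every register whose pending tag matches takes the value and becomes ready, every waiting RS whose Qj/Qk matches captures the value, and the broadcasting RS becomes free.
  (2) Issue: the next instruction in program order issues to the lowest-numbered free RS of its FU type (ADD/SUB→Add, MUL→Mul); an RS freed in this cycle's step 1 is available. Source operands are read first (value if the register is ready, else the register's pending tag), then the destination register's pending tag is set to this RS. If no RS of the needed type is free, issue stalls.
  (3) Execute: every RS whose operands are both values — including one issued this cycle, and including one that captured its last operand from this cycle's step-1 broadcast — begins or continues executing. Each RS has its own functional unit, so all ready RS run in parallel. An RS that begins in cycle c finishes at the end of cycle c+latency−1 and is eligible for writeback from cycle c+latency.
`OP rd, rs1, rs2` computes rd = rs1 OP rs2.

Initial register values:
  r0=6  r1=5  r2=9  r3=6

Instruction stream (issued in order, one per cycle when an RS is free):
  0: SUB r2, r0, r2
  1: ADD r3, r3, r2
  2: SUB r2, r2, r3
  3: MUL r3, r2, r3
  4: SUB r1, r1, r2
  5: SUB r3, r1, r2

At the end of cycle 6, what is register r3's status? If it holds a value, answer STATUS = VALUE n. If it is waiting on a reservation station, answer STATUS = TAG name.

STATUS = TAG Add3

cycle 1: issue SUB r2<-Add1 // r0:6,r1:5,r2:Add1,r3:6
cycle 2: issue ADD r3<-Add2 // r0:6,r1:5,r2:Add1,r3:Add2
cycle 3: CDB Add1=-3; issue SUB r2<-Add1 // r0:6,r1:5,r2:Add1,r3:Add2
cycle 4: issue MUL r3<-Mul1 // r0:6,r1:5,r2:Add1,r3:Mul1
cycle 5: CDB Add2=3; issue SUB r1<-Add2 // r0:6,r1:Add2,r2:Add1,r3:Mul1
cycle 6: issue SUB r3<-Add3 // r0:6,r1:Add2,r2:Add1,r3:Add3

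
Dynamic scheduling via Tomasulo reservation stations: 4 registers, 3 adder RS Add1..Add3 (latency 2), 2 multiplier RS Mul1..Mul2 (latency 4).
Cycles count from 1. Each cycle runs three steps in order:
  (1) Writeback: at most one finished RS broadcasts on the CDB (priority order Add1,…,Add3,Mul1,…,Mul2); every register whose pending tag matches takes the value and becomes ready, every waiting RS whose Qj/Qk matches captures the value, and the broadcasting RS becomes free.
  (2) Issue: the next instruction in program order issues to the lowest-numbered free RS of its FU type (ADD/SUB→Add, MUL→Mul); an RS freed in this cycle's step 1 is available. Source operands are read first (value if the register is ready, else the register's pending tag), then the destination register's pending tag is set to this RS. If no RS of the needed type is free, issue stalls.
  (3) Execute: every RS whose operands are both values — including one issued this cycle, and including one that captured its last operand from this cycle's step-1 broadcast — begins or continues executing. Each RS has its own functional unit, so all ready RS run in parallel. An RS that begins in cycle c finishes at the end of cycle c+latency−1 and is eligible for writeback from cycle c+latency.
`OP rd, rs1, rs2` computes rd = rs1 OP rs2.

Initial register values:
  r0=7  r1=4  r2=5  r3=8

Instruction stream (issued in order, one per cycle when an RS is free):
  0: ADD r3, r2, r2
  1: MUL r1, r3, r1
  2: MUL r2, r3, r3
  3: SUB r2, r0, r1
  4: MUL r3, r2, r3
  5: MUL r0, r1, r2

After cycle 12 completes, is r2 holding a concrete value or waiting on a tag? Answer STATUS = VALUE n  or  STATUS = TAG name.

STATUS = VALUE -33

c1: issue ADD r3<-Add1 | r0:7,r1:4,r2:5,r3:Add1
c2: issue MUL r1<-Mul1 | r0:7,r1:Mul1,r2:5,r3:Add1
c3: CDB Add1=10; issue MUL r2<-Mul2 | r0:7,r1:Mul1,r2:Mul2,r3:10
c4: issue SUB r2<-Add1 | r0:7,r1:Mul1,r2:Add1,r3:10
c5: stall | r0:7,r1:Mul1,r2:Add1,r3:10
c6: stall | r0:7,r1:Mul1,r2:Add1,r3:10
c7: CDB Mul1=40; issue MUL r3<-Mul1 | r0:7,r1:40,r2:Add1,r3:Mul1
c8: CDB Mul2=100; issue MUL r0<-Mul2 | r0:Mul2,r1:40,r2:Add1,r3:Mul1
c9: CDB Add1=-33 | r0:Mul2,r1:40,r2:-33,r3:Mul1
c10: - | r0:Mul2,r1:40,r2:-33,r3:Mul1
c11: - | r0:Mul2,r1:40,r2:-33,r3:Mul1
c12: - | r0:Mul2,r1:40,r2:-33,r3:Mul1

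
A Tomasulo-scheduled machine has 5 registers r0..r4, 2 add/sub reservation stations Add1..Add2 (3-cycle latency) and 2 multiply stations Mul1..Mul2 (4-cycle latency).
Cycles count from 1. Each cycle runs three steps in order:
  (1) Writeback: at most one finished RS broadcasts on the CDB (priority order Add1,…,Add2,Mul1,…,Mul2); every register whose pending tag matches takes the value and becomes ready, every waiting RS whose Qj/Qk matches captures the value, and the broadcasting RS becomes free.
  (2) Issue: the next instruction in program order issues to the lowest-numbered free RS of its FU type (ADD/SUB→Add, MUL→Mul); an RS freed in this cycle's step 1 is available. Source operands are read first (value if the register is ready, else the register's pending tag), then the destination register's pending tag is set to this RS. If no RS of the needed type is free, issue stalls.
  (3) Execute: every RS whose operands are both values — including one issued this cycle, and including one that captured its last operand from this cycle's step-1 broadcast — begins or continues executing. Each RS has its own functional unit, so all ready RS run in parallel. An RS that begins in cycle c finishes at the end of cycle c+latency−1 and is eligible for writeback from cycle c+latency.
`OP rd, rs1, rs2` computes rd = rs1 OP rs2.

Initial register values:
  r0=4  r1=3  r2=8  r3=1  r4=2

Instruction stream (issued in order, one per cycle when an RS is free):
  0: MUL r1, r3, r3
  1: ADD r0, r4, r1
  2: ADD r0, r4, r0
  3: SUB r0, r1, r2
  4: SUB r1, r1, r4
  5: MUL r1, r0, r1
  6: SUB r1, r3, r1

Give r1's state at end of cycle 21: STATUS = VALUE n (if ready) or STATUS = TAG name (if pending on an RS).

cycle 1: issue MUL r1<-Mul1 // r0:4,r1:Mul1,r2:8,r3:1,r4:2
cycle 2: issue ADD r0<-Add1 // r0:Add1,r1:Mul1,r2:8,r3:1,r4:2
cycle 3: issue ADD r0<-Add2 // r0:Add2,r1:Mul1,r2:8,r3:1,r4:2
cycle 4: stall // r0:Add2,r1:Mul1,r2:8,r3:1,r4:2
cycle 5: CDB Mul1=1; stall // r0:Add2,r1:1,r2:8,r3:1,r4:2
cycle 6: stall // r0:Add2,r1:1,r2:8,r3:1,r4:2
cycle 7: stall // r0:Add2,r1:1,r2:8,r3:1,r4:2
cycle 8: CDB Add1=3; issue SUB r0<-Add1 // r0:Add1,r1:1,r2:8,r3:1,r4:2
cycle 9: stall // r0:Add1,r1:1,r2:8,r3:1,r4:2
cycle 10: stall // r0:Add1,r1:1,r2:8,r3:1,r4:2
cycle 11: CDB Add1=-7; issue SUB r1<-Add1 // r0:-7,r1:Add1,r2:8,r3:1,r4:2
cycle 12: CDB Add2=5; issue MUL r1<-Mul1 // r0:-7,r1:Mul1,r2:8,r3:1,r4:2
cycle 13: issue SUB r1<-Add2 // r0:-7,r1:Add2,r2:8,r3:1,r4:2
cycle 14: CDB Add1=-1 // r0:-7,r1:Add2,r2:8,r3:1,r4:2
cycle 15: - // r0:-7,r1:Add2,r2:8,r3:1,r4:2
cycle 16: - // r0:-7,r1:Add2,r2:8,r3:1,r4:2
cycle 17: - // r0:-7,r1:Add2,r2:8,r3:1,r4:2
cycle 18: CDB Mul1=7 // r0:-7,r1:Add2,r2:8,r3:1,r4:2
cycle 19: - // r0:-7,r1:Add2,r2:8,r3:1,r4:2
cycle 20: - // r0:-7,r1:Add2,r2:8,r3:1,r4:2
cycle 21: CDB Add2=-6 // r0:-7,r1:-6,r2:8,r3:1,r4:2

STATUS = VALUE -6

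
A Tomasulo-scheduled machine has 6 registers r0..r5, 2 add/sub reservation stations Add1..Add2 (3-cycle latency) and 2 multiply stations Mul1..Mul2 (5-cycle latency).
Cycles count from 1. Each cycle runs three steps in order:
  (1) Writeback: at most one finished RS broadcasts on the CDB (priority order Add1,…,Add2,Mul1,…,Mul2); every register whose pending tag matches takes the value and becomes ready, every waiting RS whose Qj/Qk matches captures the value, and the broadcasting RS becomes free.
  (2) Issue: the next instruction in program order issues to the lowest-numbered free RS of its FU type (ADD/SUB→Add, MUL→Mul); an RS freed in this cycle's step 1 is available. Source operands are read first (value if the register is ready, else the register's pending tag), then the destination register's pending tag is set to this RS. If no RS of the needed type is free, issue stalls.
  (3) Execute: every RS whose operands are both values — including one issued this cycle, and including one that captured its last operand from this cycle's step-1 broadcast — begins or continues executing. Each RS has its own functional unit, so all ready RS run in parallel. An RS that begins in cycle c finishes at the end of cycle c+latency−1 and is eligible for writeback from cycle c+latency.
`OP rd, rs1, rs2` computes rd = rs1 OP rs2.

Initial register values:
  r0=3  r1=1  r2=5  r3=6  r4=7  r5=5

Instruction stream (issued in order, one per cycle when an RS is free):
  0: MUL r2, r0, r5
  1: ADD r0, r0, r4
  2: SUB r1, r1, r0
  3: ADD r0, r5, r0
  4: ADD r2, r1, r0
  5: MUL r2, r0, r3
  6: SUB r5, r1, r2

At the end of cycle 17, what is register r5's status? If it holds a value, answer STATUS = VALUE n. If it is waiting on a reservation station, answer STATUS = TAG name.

STATUS = VALUE -99

c1: issue MUL r2<-Mul1 | r0:3,r1:1,r2:Mul1,r3:6,r4:7,r5:5
c2: issue ADD r0<-Add1 | r0:Add1,r1:1,r2:Mul1,r3:6,r4:7,r5:5
c3: issue SUB r1<-Add2 | r0:Add1,r1:Add2,r2:Mul1,r3:6,r4:7,r5:5
c4: stall | r0:Add1,r1:Add2,r2:Mul1,r3:6,r4:7,r5:5
c5: CDB Add1=10; issue ADD r0<-Add1 | r0:Add1,r1:Add2,r2:Mul1,r3:6,r4:7,r5:5
c6: CDB Mul1=15; stall | r0:Add1,r1:Add2,r2:15,r3:6,r4:7,r5:5
c7: stall | r0:Add1,r1:Add2,r2:15,r3:6,r4:7,r5:5
c8: CDB Add1=15; issue ADD r2<-Add1 | r0:15,r1:Add2,r2:Add1,r3:6,r4:7,r5:5
c9: CDB Add2=-9; issue MUL r2<-Mul1 | r0:15,r1:-9,r2:Mul1,r3:6,r4:7,r5:5
c10: issue SUB r5<-Add2 | r0:15,r1:-9,r2:Mul1,r3:6,r4:7,r5:Add2
c11: - | r0:15,r1:-9,r2:Mul1,r3:6,r4:7,r5:Add2
c12: CDB Add1=6 | r0:15,r1:-9,r2:Mul1,r3:6,r4:7,r5:Add2
c13: - | r0:15,r1:-9,r2:Mul1,r3:6,r4:7,r5:Add2
c14: CDB Mul1=90 | r0:15,r1:-9,r2:90,r3:6,r4:7,r5:Add2
c15: - | r0:15,r1:-9,r2:90,r3:6,r4:7,r5:Add2
c16: - | r0:15,r1:-9,r2:90,r3:6,r4:7,r5:Add2
c17: CDB Add2=-99 | r0:15,r1:-9,r2:90,r3:6,r4:7,r5:-99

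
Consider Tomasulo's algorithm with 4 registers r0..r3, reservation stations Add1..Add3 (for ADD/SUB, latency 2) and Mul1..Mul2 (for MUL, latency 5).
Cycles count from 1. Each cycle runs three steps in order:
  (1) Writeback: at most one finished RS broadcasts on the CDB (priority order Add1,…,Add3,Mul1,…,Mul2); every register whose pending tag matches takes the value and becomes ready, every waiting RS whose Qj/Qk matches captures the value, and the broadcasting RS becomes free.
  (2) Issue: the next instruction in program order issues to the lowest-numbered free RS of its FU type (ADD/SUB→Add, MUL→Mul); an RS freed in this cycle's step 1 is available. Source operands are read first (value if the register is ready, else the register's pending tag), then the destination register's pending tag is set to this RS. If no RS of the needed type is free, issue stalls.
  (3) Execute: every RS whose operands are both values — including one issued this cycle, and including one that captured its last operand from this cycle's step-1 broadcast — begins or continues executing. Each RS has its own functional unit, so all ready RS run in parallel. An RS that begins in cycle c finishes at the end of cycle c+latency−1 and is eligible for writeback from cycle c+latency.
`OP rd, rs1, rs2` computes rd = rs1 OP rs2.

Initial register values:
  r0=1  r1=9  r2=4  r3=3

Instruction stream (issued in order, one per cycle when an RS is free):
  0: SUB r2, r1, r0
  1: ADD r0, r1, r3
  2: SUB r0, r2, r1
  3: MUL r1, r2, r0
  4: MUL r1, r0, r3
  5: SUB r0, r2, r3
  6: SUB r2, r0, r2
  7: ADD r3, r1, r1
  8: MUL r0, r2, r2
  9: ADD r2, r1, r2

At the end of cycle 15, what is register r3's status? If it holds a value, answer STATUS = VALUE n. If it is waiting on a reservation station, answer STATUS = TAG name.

c1: issue SUB r2<-Add1 | r0:1,r1:9,r2:Add1,r3:3
c2: issue ADD r0<-Add2 | r0:Add2,r1:9,r2:Add1,r3:3
c3: CDB Add1=8; issue SUB r0<-Add1 | r0:Add1,r1:9,r2:8,r3:3
c4: CDB Add2=12; issue MUL r1<-Mul1 | r0:Add1,r1:Mul1,r2:8,r3:3
c5: CDB Add1=-1; issue MUL r1<-Mul2 | r0:-1,r1:Mul2,r2:8,r3:3
c6: issue SUB r0<-Add1 | r0:Add1,r1:Mul2,r2:8,r3:3
c7: issue SUB r2<-Add2 | r0:Add1,r1:Mul2,r2:Add2,r3:3
c8: CDB Add1=5; issue ADD r3<-Add1 | r0:5,r1:Mul2,r2:Add2,r3:Add1
c9: stall | r0:5,r1:Mul2,r2:Add2,r3:Add1
c10: CDB Add2=-3; stall | r0:5,r1:Mul2,r2:-3,r3:Add1
c11: CDB Mul1=-8; issue MUL r0<-Mul1 | r0:Mul1,r1:Mul2,r2:-3,r3:Add1
c12: CDB Mul2=-3; issue ADD r2<-Add2 | r0:Mul1,r1:-3,r2:Add2,r3:Add1
c13: - | r0:Mul1,r1:-3,r2:Add2,r3:Add1
c14: CDB Add1=-6 | r0:Mul1,r1:-3,r2:Add2,r3:-6
c15: CDB Add2=-6 | r0:Mul1,r1:-3,r2:-6,r3:-6

STATUS = VALUE -6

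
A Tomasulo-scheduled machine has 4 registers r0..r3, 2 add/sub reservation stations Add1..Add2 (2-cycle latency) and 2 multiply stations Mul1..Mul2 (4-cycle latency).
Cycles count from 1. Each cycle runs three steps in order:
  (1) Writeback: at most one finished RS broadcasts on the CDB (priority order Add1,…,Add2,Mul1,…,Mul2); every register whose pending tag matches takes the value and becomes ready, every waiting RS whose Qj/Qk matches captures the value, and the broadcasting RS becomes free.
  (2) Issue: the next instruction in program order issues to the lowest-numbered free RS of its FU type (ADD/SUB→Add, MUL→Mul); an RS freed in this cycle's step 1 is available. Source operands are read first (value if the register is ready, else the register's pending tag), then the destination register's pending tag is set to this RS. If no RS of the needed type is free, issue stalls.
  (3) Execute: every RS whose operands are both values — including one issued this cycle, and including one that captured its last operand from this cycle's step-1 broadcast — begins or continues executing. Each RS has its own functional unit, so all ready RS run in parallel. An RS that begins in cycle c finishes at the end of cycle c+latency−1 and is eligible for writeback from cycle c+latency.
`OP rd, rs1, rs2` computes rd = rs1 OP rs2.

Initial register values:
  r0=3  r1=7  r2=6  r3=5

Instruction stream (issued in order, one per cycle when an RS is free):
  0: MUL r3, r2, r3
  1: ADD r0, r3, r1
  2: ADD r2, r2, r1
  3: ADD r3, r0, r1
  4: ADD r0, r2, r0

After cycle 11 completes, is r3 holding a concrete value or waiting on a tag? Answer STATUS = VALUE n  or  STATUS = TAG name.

STATUS = VALUE 44

  c1: issue MUL r3<-Mul1  regs: r0:3,r1:7,r2:6,r3:Mul1
  c2: issue ADD r0<-Add1  regs: r0:Add1,r1:7,r2:6,r3:Mul1
  c3: issue ADD r2<-Add2  regs: r0:Add1,r1:7,r2:Add2,r3:Mul1
  c4: stall  regs: r0:Add1,r1:7,r2:Add2,r3:Mul1
  c5: CDB Add2=13; issue ADD r3<-Add2  regs: r0:Add1,r1:7,r2:13,r3:Add2
  c6: CDB Mul1=30; stall  regs: r0:Add1,r1:7,r2:13,r3:Add2
  c7: stall  regs: r0:Add1,r1:7,r2:13,r3:Add2
  c8: CDB Add1=37; issue ADD r0<-Add1  regs: r0:Add1,r1:7,r2:13,r3:Add2
  c9: -  regs: r0:Add1,r1:7,r2:13,r3:Add2
  c10: CDB Add1=50  regs: r0:50,r1:7,r2:13,r3:Add2
  c11: CDB Add2=44  regs: r0:50,r1:7,r2:13,r3:44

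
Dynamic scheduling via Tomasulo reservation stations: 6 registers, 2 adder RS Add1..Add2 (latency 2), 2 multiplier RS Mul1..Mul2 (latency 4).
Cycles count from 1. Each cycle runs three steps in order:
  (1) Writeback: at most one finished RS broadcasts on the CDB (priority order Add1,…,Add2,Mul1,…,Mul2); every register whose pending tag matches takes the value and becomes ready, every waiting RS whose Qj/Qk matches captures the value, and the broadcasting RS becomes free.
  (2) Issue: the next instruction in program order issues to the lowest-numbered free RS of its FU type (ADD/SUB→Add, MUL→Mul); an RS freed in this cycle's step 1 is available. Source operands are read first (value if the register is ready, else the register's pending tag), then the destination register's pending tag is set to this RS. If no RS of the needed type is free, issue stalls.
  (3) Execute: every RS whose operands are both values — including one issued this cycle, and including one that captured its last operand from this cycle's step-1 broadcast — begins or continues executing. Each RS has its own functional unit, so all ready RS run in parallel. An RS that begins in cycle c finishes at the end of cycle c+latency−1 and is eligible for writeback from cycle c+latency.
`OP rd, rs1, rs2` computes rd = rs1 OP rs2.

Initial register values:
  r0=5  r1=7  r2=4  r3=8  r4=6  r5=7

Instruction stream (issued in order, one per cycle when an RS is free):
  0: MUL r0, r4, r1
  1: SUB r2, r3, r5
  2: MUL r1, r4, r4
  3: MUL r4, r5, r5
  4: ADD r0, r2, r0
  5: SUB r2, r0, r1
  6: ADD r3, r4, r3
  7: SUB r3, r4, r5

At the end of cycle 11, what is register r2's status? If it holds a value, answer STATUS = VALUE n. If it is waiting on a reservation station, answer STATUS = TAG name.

cycle 1: issue MUL r0<-Mul1 // r0:Mul1,r1:7,r2:4,r3:8,r4:6,r5:7
cycle 2: issue SUB r2<-Add1 // r0:Mul1,r1:7,r2:Add1,r3:8,r4:6,r5:7
cycle 3: issue MUL r1<-Mul2 // r0:Mul1,r1:Mul2,r2:Add1,r3:8,r4:6,r5:7
cycle 4: CDB Add1=1; stall // r0:Mul1,r1:Mul2,r2:1,r3:8,r4:6,r5:7
cycle 5: CDB Mul1=42; issue MUL r4<-Mul1 // r0:42,r1:Mul2,r2:1,r3:8,r4:Mul1,r5:7
cycle 6: issue ADD r0<-Add1 // r0:Add1,r1:Mul2,r2:1,r3:8,r4:Mul1,r5:7
cycle 7: CDB Mul2=36; issue SUB r2<-Add2 // r0:Add1,r1:36,r2:Add2,r3:8,r4:Mul1,r5:7
cycle 8: CDB Add1=43; issue ADD r3<-Add1 // r0:43,r1:36,r2:Add2,r3:Add1,r4:Mul1,r5:7
cycle 9: CDB Mul1=49; stall // r0:43,r1:36,r2:Add2,r3:Add1,r4:49,r5:7
cycle 10: CDB Add2=7; issue SUB r3<-Add2 // r0:43,r1:36,r2:7,r3:Add2,r4:49,r5:7
cycle 11: CDB Add1=57 // r0:43,r1:36,r2:7,r3:Add2,r4:49,r5:7

STATUS = VALUE 7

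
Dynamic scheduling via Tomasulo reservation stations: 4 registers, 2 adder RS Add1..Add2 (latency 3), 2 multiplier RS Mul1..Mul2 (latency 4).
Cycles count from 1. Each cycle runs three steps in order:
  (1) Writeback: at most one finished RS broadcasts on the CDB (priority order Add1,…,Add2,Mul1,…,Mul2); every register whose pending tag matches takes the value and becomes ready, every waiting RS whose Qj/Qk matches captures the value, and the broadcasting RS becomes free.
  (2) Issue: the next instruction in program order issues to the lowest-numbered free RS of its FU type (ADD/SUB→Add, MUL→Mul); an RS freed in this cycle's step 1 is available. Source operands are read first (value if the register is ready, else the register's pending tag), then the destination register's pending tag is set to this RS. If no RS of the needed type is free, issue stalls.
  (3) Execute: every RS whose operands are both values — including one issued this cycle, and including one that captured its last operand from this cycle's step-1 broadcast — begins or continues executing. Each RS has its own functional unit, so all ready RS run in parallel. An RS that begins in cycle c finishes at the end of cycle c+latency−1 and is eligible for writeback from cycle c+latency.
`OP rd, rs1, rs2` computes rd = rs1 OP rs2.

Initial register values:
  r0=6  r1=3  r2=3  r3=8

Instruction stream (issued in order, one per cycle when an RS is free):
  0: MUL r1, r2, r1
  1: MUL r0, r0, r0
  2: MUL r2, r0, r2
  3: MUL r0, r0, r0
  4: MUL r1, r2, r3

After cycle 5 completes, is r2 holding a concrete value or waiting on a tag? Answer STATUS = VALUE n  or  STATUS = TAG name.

STATUS = TAG Mul1

cycle 1: issue MUL r1<-Mul1 // r0:6,r1:Mul1,r2:3,r3:8
cycle 2: issue MUL r0<-Mul2 // r0:Mul2,r1:Mul1,r2:3,r3:8
cycle 3: stall // r0:Mul2,r1:Mul1,r2:3,r3:8
cycle 4: stall // r0:Mul2,r1:Mul1,r2:3,r3:8
cycle 5: CDB Mul1=9; issue MUL r2<-Mul1 // r0:Mul2,r1:9,r2:Mul1,r3:8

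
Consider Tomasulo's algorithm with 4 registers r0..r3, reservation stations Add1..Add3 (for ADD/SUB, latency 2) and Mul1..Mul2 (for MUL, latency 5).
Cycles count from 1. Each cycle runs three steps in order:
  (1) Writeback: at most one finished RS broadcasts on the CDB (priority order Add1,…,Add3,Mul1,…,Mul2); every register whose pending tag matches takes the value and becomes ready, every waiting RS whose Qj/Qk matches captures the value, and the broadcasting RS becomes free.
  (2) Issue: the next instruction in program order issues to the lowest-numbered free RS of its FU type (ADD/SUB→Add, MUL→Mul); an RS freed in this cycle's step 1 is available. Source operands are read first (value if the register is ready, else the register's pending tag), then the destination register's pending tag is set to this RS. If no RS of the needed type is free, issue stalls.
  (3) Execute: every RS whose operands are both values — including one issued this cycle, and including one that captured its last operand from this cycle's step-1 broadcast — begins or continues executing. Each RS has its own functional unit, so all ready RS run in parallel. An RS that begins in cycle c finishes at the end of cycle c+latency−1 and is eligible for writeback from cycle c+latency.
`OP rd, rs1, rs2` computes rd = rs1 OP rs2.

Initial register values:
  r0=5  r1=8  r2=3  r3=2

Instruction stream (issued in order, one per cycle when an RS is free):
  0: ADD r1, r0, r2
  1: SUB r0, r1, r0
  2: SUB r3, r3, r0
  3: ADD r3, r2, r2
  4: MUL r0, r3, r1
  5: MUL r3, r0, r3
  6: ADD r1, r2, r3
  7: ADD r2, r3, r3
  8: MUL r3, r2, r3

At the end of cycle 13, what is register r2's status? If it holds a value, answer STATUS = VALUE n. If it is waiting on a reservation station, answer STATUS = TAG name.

STATUS = TAG Add2

  c1: issue ADD r1<-Add1  regs: r0:5,r1:Add1,r2:3,r3:2
  c2: issue SUB r0<-Add2  regs: r0:Add2,r1:Add1,r2:3,r3:2
  c3: CDB Add1=8; issue SUB r3<-Add1  regs: r0:Add2,r1:8,r2:3,r3:Add1
  c4: issue ADD r3<-Add3  regs: r0:Add2,r1:8,r2:3,r3:Add3
  c5: CDB Add2=3; issue MUL r0<-Mul1  regs: r0:Mul1,r1:8,r2:3,r3:Add3
  c6: CDB Add3=6; issue MUL r3<-Mul2  regs: r0:Mul1,r1:8,r2:3,r3:Mul2
  c7: CDB Add1=-1; issue ADD r1<-Add1  regs: r0:Mul1,r1:Add1,r2:3,r3:Mul2
  c8: issue ADD r2<-Add2  regs: r0:Mul1,r1:Add1,r2:Add2,r3:Mul2
  c9: stall  regs: r0:Mul1,r1:Add1,r2:Add2,r3:Mul2
  c10: stall  regs: r0:Mul1,r1:Add1,r2:Add2,r3:Mul2
  c11: CDB Mul1=48; issue MUL r3<-Mul1  regs: r0:48,r1:Add1,r2:Add2,r3:Mul1
  c12: -  regs: r0:48,r1:Add1,r2:Add2,r3:Mul1
  c13: -  regs: r0:48,r1:Add1,r2:Add2,r3:Mul1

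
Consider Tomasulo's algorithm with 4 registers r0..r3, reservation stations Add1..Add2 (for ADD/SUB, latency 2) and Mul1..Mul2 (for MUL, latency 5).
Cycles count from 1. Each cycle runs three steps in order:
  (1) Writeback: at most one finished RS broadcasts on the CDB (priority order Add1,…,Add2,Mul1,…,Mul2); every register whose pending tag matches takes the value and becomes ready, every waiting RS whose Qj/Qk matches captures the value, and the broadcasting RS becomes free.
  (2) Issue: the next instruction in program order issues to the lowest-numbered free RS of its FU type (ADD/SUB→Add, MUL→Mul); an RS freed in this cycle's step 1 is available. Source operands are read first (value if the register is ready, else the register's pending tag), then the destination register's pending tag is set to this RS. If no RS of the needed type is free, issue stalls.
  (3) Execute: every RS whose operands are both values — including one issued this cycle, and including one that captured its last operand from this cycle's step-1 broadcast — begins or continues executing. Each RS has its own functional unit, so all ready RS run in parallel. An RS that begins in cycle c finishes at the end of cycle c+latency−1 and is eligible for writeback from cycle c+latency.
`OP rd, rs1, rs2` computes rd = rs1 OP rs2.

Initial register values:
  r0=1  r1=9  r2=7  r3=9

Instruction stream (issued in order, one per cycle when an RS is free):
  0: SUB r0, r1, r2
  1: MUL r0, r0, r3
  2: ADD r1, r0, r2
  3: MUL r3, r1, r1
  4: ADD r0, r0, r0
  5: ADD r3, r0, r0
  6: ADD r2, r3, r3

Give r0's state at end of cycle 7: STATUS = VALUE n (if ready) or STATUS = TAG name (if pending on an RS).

  c1: issue SUB r0<-Add1  regs: r0:Add1,r1:9,r2:7,r3:9
  c2: issue MUL r0<-Mul1  regs: r0:Mul1,r1:9,r2:7,r3:9
  c3: CDB Add1=2; issue ADD r1<-Add1  regs: r0:Mul1,r1:Add1,r2:7,r3:9
  c4: issue MUL r3<-Mul2  regs: r0:Mul1,r1:Add1,r2:7,r3:Mul2
  c5: issue ADD r0<-Add2  regs: r0:Add2,r1:Add1,r2:7,r3:Mul2
  c6: stall  regs: r0:Add2,r1:Add1,r2:7,r3:Mul2
  c7: stall  regs: r0:Add2,r1:Add1,r2:7,r3:Mul2

STATUS = TAG Add2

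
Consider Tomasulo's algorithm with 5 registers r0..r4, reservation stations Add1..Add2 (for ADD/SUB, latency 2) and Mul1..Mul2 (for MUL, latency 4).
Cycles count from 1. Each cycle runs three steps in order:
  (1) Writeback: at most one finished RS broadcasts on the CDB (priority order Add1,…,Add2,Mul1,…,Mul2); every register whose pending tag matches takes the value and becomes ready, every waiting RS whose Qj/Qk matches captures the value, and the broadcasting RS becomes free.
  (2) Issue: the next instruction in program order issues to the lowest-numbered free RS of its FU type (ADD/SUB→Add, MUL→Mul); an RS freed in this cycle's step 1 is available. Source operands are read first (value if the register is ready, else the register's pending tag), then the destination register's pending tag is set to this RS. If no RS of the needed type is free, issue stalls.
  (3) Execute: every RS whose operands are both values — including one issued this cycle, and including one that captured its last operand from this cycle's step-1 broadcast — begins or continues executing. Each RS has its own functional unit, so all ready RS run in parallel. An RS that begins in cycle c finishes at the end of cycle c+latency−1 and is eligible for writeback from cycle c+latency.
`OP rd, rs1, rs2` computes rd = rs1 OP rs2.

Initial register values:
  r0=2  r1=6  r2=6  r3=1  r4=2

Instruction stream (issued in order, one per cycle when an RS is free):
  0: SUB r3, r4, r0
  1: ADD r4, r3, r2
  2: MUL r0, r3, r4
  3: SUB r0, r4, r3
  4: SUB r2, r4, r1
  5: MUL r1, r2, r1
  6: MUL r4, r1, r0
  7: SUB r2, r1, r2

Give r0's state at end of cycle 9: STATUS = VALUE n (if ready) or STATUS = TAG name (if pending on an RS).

STATUS = VALUE 6

cycle 1: issue SUB r3<-Add1 // r0:2,r1:6,r2:6,r3:Add1,r4:2
cycle 2: issue ADD r4<-Add2 // r0:2,r1:6,r2:6,r3:Add1,r4:Add2
cycle 3: CDB Add1=0; issue MUL r0<-Mul1 // r0:Mul1,r1:6,r2:6,r3:0,r4:Add2
cycle 4: issue SUB r0<-Add1 // r0:Add1,r1:6,r2:6,r3:0,r4:Add2
cycle 5: CDB Add2=6; issue SUB r2<-Add2 // r0:Add1,r1:6,r2:Add2,r3:0,r4:6
cycle 6: issue MUL r1<-Mul2 // r0:Add1,r1:Mul2,r2:Add2,r3:0,r4:6
cycle 7: CDB Add1=6; stall // r0:6,r1:Mul2,r2:Add2,r3:0,r4:6
cycle 8: CDB Add2=0; stall // r0:6,r1:Mul2,r2:0,r3:0,r4:6
cycle 9: CDB Mul1=0; issue MUL r4<-Mul1 // r0:6,r1:Mul2,r2:0,r3:0,r4:Mul1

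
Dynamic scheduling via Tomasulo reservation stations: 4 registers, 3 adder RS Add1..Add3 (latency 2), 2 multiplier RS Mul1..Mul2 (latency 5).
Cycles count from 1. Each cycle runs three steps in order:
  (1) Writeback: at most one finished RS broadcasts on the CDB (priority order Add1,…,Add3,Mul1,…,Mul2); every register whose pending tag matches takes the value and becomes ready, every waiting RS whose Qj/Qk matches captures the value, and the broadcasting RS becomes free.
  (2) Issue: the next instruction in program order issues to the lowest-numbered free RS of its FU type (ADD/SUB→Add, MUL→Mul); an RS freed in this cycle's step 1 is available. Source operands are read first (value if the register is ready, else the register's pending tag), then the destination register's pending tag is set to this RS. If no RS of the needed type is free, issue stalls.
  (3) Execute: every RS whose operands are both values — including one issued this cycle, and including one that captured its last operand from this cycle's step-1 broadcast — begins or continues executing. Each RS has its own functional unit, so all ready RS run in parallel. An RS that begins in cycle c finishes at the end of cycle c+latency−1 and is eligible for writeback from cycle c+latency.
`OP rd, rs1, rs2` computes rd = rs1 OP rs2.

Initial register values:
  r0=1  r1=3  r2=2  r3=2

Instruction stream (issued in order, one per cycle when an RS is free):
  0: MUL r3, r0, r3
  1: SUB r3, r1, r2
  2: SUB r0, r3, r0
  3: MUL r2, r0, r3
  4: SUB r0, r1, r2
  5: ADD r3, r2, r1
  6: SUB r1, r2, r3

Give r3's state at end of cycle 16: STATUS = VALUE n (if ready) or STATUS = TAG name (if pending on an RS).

STATUS = VALUE 3

cycle 1: issue MUL r3<-Mul1 // r0:1,r1:3,r2:2,r3:Mul1
cycle 2: issue SUB r3<-Add1 // r0:1,r1:3,r2:2,r3:Add1
cycle 3: issue SUB r0<-Add2 // r0:Add2,r1:3,r2:2,r3:Add1
cycle 4: CDB Add1=1; issue MUL r2<-Mul2 // r0:Add2,r1:3,r2:Mul2,r3:1
cycle 5: issue SUB r0<-Add1 // r0:Add1,r1:3,r2:Mul2,r3:1
cycle 6: CDB Add2=0; issue ADD r3<-Add2 // r0:Add1,r1:3,r2:Mul2,r3:Add2
cycle 7: CDB Mul1=2; issue SUB r1<-Add3 // r0:Add1,r1:Add3,r2:Mul2,r3:Add2
cycle 8: - // r0:Add1,r1:Add3,r2:Mul2,r3:Add2
cycle 9: - // r0:Add1,r1:Add3,r2:Mul2,r3:Add2
cycle 10: - // r0:Add1,r1:Add3,r2:Mul2,r3:Add2
cycle 11: CDB Mul2=0 // r0:Add1,r1:Add3,r2:0,r3:Add2
cycle 12: - // r0:Add1,r1:Add3,r2:0,r3:Add2
cycle 13: CDB Add1=3 // r0:3,r1:Add3,r2:0,r3:Add2
cycle 14: CDB Add2=3 // r0:3,r1:Add3,r2:0,r3:3
cycle 15: - // r0:3,r1:Add3,r2:0,r3:3
cycle 16: CDB Add3=-3 // r0:3,r1:-3,r2:0,r3:3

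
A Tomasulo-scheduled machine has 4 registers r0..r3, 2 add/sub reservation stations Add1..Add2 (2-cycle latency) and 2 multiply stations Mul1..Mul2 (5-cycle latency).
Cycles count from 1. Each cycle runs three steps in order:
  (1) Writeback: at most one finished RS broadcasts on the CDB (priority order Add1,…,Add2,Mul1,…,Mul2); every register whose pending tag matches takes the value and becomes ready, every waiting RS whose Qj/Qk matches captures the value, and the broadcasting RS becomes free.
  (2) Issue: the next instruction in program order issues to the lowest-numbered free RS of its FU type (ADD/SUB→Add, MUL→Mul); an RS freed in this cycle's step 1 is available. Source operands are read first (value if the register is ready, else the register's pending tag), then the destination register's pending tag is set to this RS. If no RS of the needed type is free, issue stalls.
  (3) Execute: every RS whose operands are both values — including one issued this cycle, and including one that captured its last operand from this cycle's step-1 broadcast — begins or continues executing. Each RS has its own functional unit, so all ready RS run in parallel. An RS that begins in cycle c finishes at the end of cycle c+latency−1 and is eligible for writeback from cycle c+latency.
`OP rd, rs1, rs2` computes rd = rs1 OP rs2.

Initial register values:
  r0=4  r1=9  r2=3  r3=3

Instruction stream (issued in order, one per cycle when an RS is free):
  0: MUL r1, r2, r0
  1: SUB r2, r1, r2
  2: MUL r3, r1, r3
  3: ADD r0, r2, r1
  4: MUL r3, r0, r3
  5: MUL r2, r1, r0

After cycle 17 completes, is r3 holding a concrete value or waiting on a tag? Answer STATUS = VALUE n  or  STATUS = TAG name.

STATUS = VALUE 756

  c1: issue MUL r1<-Mul1  regs: r0:4,r1:Mul1,r2:3,r3:3
  c2: issue SUB r2<-Add1  regs: r0:4,r1:Mul1,r2:Add1,r3:3
  c3: issue MUL r3<-Mul2  regs: r0:4,r1:Mul1,r2:Add1,r3:Mul2
  c4: issue ADD r0<-Add2  regs: r0:Add2,r1:Mul1,r2:Add1,r3:Mul2
  c5: stall  regs: r0:Add2,r1:Mul1,r2:Add1,r3:Mul2
  c6: CDB Mul1=12; issue MUL r3<-Mul1  regs: r0:Add2,r1:12,r2:Add1,r3:Mul1
  c7: stall  regs: r0:Add2,r1:12,r2:Add1,r3:Mul1
  c8: CDB Add1=9; stall  regs: r0:Add2,r1:12,r2:9,r3:Mul1
  c9: stall  regs: r0:Add2,r1:12,r2:9,r3:Mul1
  c10: CDB Add2=21; stall  regs: r0:21,r1:12,r2:9,r3:Mul1
  c11: CDB Mul2=36; issue MUL r2<-Mul2  regs: r0:21,r1:12,r2:Mul2,r3:Mul1
  c12: -  regs: r0:21,r1:12,r2:Mul2,r3:Mul1
  c13: -  regs: r0:21,r1:12,r2:Mul2,r3:Mul1
  c14: -  regs: r0:21,r1:12,r2:Mul2,r3:Mul1
  c15: -  regs: r0:21,r1:12,r2:Mul2,r3:Mul1
  c16: CDB Mul1=756  regs: r0:21,r1:12,r2:Mul2,r3:756
  c17: CDB Mul2=252  regs: r0:21,r1:12,r2:252,r3:756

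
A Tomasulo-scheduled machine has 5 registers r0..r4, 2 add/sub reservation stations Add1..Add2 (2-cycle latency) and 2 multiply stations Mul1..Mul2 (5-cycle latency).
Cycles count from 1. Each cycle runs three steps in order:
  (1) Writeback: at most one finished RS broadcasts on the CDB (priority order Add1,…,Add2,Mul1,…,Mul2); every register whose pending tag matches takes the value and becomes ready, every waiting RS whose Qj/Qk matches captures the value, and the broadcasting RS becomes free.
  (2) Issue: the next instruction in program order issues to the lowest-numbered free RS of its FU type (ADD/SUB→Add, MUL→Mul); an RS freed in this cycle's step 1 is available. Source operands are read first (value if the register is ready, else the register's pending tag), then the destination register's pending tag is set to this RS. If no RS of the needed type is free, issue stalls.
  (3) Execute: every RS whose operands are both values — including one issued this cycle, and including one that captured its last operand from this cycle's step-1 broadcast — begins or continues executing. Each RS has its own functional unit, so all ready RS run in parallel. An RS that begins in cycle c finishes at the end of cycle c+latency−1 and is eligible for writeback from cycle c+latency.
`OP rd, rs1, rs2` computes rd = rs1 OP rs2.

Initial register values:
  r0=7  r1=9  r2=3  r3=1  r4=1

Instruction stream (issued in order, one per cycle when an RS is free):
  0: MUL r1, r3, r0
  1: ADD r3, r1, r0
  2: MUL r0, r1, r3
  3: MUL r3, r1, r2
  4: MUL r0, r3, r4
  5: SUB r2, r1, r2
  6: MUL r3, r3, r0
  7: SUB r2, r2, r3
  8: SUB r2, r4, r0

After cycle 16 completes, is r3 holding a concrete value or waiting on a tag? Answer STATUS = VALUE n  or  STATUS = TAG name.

STATUS = TAG Mul2

  c1: issue MUL r1<-Mul1  regs: r0:7,r1:Mul1,r2:3,r3:1,r4:1
  c2: issue ADD r3<-Add1  regs: r0:7,r1:Mul1,r2:3,r3:Add1,r4:1
  c3: issue MUL r0<-Mul2  regs: r0:Mul2,r1:Mul1,r2:3,r3:Add1,r4:1
  c4: stall  regs: r0:Mul2,r1:Mul1,r2:3,r3:Add1,r4:1
  c5: stall  regs: r0:Mul2,r1:Mul1,r2:3,r3:Add1,r4:1
  c6: CDB Mul1=7; issue MUL r3<-Mul1  regs: r0:Mul2,r1:7,r2:3,r3:Mul1,r4:1
  c7: stall  regs: r0:Mul2,r1:7,r2:3,r3:Mul1,r4:1
  c8: CDB Add1=14; stall  regs: r0:Mul2,r1:7,r2:3,r3:Mul1,r4:1
  c9: stall  regs: r0:Mul2,r1:7,r2:3,r3:Mul1,r4:1
  c10: stall  regs: r0:Mul2,r1:7,r2:3,r3:Mul1,r4:1
  c11: CDB Mul1=21; issue MUL r0<-Mul1  regs: r0:Mul1,r1:7,r2:3,r3:21,r4:1
  c12: issue SUB r2<-Add1  regs: r0:Mul1,r1:7,r2:Add1,r3:21,r4:1
  c13: CDB Mul2=98; issue MUL r3<-Mul2  regs: r0:Mul1,r1:7,r2:Add1,r3:Mul2,r4:1
  c14: CDB Add1=4; issue SUB r2<-Add1  regs: r0:Mul1,r1:7,r2:Add1,r3:Mul2,r4:1
  c15: issue SUB r2<-Add2  regs: r0:Mul1,r1:7,r2:Add2,r3:Mul2,r4:1
  c16: CDB Mul1=21  regs: r0:21,r1:7,r2:Add2,r3:Mul2,r4:1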